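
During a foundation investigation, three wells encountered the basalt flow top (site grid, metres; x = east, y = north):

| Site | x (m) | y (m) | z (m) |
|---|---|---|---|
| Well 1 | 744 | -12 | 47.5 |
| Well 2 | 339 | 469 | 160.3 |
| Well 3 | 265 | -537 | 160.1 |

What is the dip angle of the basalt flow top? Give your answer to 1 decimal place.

Two edge vectors: Well 1→Well 2 = (-405, 481, 112.8), Well 1→Well 3 = (-479, -525, 112.6).
Normal n = (Well 1→Well 2) × (Well 1→Well 3) = (113380.6, -8428.2, 443024).
So ∂z/∂x = −n_x/n_z = −0.25592 and ∂z/∂y = −n_y/n_z = 0.01902.
Gradient magnitude |∇z| = √(a² + b²) = √(0.06550 + 0.00036) = 0.25663.
True dip = arctan(0.25663) = 14.4°, dipping toward E (azimuth ≈ 094°).

14.4°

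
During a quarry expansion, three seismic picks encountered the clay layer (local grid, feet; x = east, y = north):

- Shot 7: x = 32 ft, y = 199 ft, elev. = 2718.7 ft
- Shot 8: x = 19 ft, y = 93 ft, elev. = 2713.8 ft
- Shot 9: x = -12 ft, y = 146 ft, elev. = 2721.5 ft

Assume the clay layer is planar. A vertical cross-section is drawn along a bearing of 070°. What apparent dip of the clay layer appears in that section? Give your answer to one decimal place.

Let the plane be z = a·x + b·y + c.
Shot 8−Shot 7: −13a − 106b = −4.9;  Shot 9−Shot 7: −44a − 53b = 2.8.
Solving gives a = −0.14000, b = 0.06340.
Unit vector along 070° is (sin 70°, cos 70°) = (0.9397, 0.3420).
Slope in that direction = a·(0.9397) + b·(0.3420) = −0.10987.
Apparent dip = arctan|0.10987| = 6.3° (true dip is 8.7°, so apparent ≤ true as expected).

6.3°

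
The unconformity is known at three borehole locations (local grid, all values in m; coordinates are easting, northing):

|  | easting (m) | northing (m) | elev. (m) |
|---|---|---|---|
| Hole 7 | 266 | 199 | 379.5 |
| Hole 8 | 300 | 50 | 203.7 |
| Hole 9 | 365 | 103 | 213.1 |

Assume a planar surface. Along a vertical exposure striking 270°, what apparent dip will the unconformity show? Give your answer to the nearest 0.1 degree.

34.6°

Let the plane be z = a·easting + b·northing + c.
Hole 8−Hole 7: 34a − 149b = −175.8;  Hole 9−Hole 7: 99a − 96b = −166.4.
Solving gives a = −0.68920, b = 1.02260.
Unit vector along 270° is (sin 270°, cos 270°) = (-1.0000, -0.0000).
Slope in that direction = a·(-1.0000) + b·(-0.0000) = 0.68920.
Apparent dip = arctan|0.68920| = 34.6° (true dip is 51.0°, so apparent ≤ true as expected).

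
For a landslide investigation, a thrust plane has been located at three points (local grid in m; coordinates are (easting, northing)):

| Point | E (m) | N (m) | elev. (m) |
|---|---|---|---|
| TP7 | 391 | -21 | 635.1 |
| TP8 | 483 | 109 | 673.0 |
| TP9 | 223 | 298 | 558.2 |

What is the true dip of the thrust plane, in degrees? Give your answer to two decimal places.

23.35°

Two edge vectors: TP7→TP8 = (92, 130, 37.9), TP7→TP9 = (-168, 319, -76.9).
Normal n = (TP7→TP8) × (TP7→TP9) = (-22087.1, 707.6, 51188).
So ∂z/∂E = −n_x/n_z = 0.43149 and ∂z/∂N = −n_y/n_z = −0.01382.
Gradient magnitude |∇z| = √(a² + b²) = √(0.18618 + 0.00019) = 0.43171.
True dip = arctan(0.43171) = 23.35°, dipping toward W (azimuth ≈ 272°).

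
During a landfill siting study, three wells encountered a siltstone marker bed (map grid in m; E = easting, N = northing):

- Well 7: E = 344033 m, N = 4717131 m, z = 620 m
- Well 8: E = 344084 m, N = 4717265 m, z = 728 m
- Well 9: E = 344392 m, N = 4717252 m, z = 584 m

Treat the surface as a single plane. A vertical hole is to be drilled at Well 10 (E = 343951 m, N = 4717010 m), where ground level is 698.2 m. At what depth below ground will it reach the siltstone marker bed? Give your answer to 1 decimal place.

160.4 m

Two edge vectors: Well 7→Well 8 = (51, 134, 108), Well 7→Well 9 = (359, 121, -36).
Normal n = (Well 7→Well 8) × (Well 7→Well 9) = (-17892, 40608, -41935).
So ∂z/∂E = −n_x/n_z = −0.426660308 and ∂z/∂N = −n_y/n_z = 0.968355789.
Intercept c from Well 7: 620 + 146785.23 − 4567861.11 = −4420455.88.
At (343951, 4717010): z_contact = −146750.24 + 4567743.94 − 4420455.88 = 537.82 m.
Depth below ground = 698.2 − 537.82 = 160.4 m.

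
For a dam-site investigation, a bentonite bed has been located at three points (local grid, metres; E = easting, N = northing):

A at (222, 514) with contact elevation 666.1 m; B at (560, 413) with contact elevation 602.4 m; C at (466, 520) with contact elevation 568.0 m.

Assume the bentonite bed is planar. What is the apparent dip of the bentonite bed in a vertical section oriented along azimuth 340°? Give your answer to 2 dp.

Let the plane be z = a·E + b·N + c.
B−A: 338a − 101b = −63.7;  C−A: 244a + 6b = −98.1.
Solving gives a = −0.38581, b = −0.66043.
Unit vector along 340° is (sin 340°, cos 340°) = (-0.3420, 0.9397).
Slope in that direction = a·(-0.3420) + b·(0.9397) = −0.48865.
Apparent dip = arctan|0.48865| = 26.04° (true dip is 37.4°, so apparent ≤ true as expected).

26.04°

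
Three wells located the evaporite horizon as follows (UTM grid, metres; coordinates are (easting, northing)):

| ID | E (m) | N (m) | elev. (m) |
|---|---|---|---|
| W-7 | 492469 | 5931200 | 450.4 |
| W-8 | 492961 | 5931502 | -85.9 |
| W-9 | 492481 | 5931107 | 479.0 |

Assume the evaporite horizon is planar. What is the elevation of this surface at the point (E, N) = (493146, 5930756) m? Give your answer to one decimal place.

69.4 m

Let the plane be z = a·E + b·N + c.
W-8−W-7: 492a + 302b = −536.3;  W-9−W-7: 12a − 93b = 28.6.
Solving gives a = −0.835129607, b = −0.415285541.
Then c = 450.4 − a·492469 − b·5931200 = 2874867.44.
At (493146, 5930756): z = −411840.8 − 2462957.2 + 2874867.44 = 69.4 m.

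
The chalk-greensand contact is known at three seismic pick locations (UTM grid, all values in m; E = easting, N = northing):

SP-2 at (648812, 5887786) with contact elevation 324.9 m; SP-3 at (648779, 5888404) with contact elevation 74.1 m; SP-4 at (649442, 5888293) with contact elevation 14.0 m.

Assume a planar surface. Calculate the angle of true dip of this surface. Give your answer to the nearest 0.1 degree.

Two edge vectors: SP-2→SP-3 = (-33, 618, -250.8), SP-2→SP-4 = (630, 507, -310.9).
Normal n = (SP-2→SP-3) × (SP-2→SP-4) = (-64980.6, -168263.7, -406071).
So ∂z/∂E = −n_x/n_z = −0.16002 and ∂z/∂N = −n_y/n_z = −0.41437.
Gradient magnitude |∇z| = √(a² + b²) = √(0.02561 + 0.17170) = 0.44420.
True dip = arctan(0.44420) = 24.0°, dipping toward NNE (azimuth ≈ 021°).

24.0°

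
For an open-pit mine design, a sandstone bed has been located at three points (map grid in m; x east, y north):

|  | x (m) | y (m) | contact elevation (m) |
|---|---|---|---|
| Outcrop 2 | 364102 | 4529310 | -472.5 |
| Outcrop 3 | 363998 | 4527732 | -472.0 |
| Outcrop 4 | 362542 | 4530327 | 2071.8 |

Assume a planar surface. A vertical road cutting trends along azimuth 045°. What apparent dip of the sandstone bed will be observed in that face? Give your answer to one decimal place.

45.9°

Let the plane be z = a·x + b·y + c.
Outcrop 3−Outcrop 2: −104a − 1578b = 0.5;  Outcrop 4−Outcrop 2: −1560a + 1017b = 2544.3.
Solving gives a = −1.56397, b = 0.10276.
Unit vector along 045° is (sin 45°, cos 45°) = (0.7071, 0.7071).
Slope in that direction = a·(0.7071) + b·(0.7071) = −1.03323.
Apparent dip = arctan|1.03323| = 45.9° (true dip is 57.5°, so apparent ≤ true as expected).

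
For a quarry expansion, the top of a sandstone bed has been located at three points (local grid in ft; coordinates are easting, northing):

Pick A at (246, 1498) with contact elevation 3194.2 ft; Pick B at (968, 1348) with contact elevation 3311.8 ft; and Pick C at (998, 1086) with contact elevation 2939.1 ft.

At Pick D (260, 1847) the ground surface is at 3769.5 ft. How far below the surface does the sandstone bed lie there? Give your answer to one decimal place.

Let the plane be z = a·easting + b·northing + c.
Pick B−Pick A: 722a − 150b = 117.6;  Pick C−Pick A: 752a − 412b = −255.1.
Solving gives a = 0.469589, b = 1.476289.
Then c = 3194.2 − a·246 − b·1498 = 867.20.
At (260, 1847): z_contact = 122.09 + 2726.71 + 867.20 = 3716.00 ft.
Depth below ground = 3769.5 − 3716.00 = 53.5 ft.

53.5 ft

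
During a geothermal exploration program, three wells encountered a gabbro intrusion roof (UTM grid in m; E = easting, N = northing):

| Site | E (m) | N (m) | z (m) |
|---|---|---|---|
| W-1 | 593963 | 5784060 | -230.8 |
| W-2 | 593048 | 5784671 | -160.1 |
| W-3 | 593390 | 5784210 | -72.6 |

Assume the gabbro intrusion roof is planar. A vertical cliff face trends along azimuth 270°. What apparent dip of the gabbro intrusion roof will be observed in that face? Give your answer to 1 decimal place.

Let the plane be z = a·E + b·N + c.
W-2−W-1: −915a + 611b = 70.7;  W-3−W-1: −573a + 150b = 158.2.
Solving gives a = −0.40429, b = −0.48974.
Unit vector along 270° is (sin 270°, cos 270°) = (-1.0000, -0.0000).
Slope in that direction = a·(-1.0000) + b·(-0.0000) = 0.40429.
Apparent dip = arctan|0.40429| = 22.0° (true dip is 32.4°, so apparent ≤ true as expected).

22.0°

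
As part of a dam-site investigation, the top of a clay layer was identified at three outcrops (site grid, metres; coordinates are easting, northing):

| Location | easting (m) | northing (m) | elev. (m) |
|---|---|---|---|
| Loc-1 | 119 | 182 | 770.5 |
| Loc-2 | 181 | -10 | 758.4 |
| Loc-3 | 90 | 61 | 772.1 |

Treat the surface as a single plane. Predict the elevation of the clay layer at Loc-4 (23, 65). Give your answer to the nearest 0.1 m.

Let the plane be z = a·easting + b·northing + c.
Loc-2−Loc-1: 62a − 192b = −12.1;  Loc-3−Loc-1: −29a − 121b = 1.6.
Solving gives a = −0.13552, b = 0.01926.
Then c = 770.5 − a·119 − b·182 = 783.12.
At (23, 65): z = −3.1 + 1.3 + 783.12 = 781.3 m.

781.3 m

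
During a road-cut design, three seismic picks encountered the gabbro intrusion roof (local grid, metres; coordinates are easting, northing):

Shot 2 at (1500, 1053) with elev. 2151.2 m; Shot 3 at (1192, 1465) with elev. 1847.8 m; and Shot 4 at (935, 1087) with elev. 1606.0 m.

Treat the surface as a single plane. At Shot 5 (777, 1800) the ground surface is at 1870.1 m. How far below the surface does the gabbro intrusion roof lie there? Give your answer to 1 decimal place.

427.6 m

Let the plane be z = a·easting + b·northing + c.
Shot 3−Shot 2: −308a + 412b = −303.4;  Shot 4−Shot 2: −565a + 34b = −545.2.
Solving gives a = 0.964008, b = −0.015741.
Then c = 2151.2 − a·1500 − b·1053 = 721.76.
At (777, 1800): z_contact = 749.03 − 28.33 + 721.76 = 1442.46 m.
Depth below ground = 1870.1 − 1442.46 = 427.6 m.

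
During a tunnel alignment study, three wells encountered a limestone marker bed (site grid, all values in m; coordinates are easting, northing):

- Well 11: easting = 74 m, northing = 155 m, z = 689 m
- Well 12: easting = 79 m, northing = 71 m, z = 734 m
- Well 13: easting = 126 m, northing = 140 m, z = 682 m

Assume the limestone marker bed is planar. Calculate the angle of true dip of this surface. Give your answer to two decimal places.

Two edge vectors: Well 11→Well 12 = (5, -84, 45), Well 11→Well 13 = (52, -15, -7).
Normal n = (Well 11→Well 12) × (Well 11→Well 13) = (1263, 2375, 4293).
So ∂z/∂easting = −n_x/n_z = −0.29420 and ∂z/∂northing = −n_y/n_z = −0.55323.
Gradient magnitude |∇z| = √(a² + b²) = √(0.08655 + 0.30606) = 0.62659.
True dip = arctan(0.62659) = 32.07°, dipping toward NNE (azimuth ≈ 028°).

32.07°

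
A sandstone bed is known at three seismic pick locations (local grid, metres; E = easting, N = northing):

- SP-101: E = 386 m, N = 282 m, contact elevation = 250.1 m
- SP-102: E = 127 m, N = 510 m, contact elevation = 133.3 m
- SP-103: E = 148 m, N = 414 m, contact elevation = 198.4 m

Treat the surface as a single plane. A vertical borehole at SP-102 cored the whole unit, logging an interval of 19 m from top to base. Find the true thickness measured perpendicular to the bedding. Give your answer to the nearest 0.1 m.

15.3 m

Let the plane be z = a·E + b·N + c.
SP-102−SP-101: −259a + 228b = −116.8;  SP-103−SP-101: −238a + 132b = −51.7.
Solving gives a = −0.18081, b = −0.71768.
|∇z| = √(a²+b²) = 0.74010, so dip δ = arctan(0.74010) = 36.51°.
True thickness = vertical thickness × cos δ = 19 × cos 36.51° = 15.3 m.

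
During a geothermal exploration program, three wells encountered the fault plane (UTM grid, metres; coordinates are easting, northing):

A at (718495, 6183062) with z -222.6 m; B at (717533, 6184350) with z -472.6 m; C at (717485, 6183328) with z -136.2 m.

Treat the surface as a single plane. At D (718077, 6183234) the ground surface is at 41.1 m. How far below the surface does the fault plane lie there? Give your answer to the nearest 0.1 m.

Let the plane be z = a·easting + b·northing + c.
B−A: −962a + 1288b = −250;  C−A: −1010a + 266b = 86.4.
Solving gives a = −0.170129418, b = −0.321168090.
Then c = -222.6 − a·718495 − b·6183062 = 2107816.75.
At (718077, 6183234): z_contact = −122166.02 − 1985857.45 + 2107816.75 = -206.73 m.
Depth below ground = 41.1 − (-206.73) = 247.8 m.

247.8 m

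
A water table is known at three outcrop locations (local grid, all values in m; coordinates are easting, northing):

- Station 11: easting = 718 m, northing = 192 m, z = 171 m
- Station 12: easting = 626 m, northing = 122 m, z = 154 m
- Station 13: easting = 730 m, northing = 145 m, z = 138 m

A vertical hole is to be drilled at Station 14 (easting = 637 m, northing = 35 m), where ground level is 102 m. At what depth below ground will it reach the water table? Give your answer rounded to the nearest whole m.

6 m

Let the plane be z = a·easting + b·northing + c.
Station 12−Station 11: −92a − 70b = −17;  Station 13−Station 11: 12a − 47b = −33.
Solving gives a = −0.29260, b = 0.62742.
Then c = 171 − a·718 − b·192 = 260.62.
At (637, 35): z_contact = −186.4 + 22.0 + 260.62 = 96.2 m.
Depth below ground = 102 − 96.2 = 6 m.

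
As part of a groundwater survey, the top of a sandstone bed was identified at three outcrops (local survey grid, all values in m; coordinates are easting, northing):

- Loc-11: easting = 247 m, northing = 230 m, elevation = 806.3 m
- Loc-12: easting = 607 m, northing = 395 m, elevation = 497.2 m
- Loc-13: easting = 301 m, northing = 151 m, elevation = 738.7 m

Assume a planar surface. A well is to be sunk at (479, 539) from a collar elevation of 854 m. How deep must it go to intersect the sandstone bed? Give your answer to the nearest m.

205 m

Let the plane be z = a·easting + b·northing + c.
Loc-12−Loc-11: 360a + 165b = −309.1;  Loc-13−Loc-11: 54a − 79b = −67.6.
Solving gives a = −0.95242, b = 0.20467.
Then c = 806.3 − a·247 − b·230 = 994.47.
At (479, 539): z_contact = −456.2 + 110.3 + 994.47 = 648.6 m.
Depth below ground = 854 − 648.6 = 205 m.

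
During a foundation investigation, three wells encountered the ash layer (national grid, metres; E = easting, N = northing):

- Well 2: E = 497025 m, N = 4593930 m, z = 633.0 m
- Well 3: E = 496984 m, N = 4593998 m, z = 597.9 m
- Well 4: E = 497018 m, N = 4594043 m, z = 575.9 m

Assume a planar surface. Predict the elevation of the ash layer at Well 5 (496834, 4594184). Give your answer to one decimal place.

Let the plane be z = a·E + b·N + c.
Well 3−Well 2: −41a + 68b = −35.1;  Well 4−Well 2: −7a + 113b = −57.1.
Solving gives a = 0.020086601, b = −0.504065432.
Then c = 633 − a·497025 − b·4593930 = 2306290.77.
At (496834, 4594184): z = 9979.7 − 2315769.3 + 2306290.77 = 501.1 m.

501.1 m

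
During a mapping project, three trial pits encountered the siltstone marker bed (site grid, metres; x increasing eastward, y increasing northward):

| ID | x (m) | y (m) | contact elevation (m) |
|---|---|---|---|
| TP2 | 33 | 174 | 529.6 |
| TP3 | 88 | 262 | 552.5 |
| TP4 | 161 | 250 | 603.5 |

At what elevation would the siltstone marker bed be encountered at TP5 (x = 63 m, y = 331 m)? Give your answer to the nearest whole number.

525 m

Let the plane be z = a·x + b·y + c.
TP3−TP2: 55a + 88b = 22.9;  TP4−TP2: 128a + 76b = 73.9.
Solving gives a = 0.67233, b = −0.15998.
Then c = 529.6 − a·33 − b·174 = 535.25.
At (63, 331): z = 42.4 − 53.0 + 535.25 = 524.7 m.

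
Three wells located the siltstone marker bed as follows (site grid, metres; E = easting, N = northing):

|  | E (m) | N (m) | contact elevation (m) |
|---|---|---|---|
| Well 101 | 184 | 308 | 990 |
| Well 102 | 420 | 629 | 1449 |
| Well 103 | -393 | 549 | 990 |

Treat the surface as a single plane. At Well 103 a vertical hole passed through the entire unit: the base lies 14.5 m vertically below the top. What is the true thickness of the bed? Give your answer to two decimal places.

9.35 m

Two edge vectors: Well 101→Well 102 = (236, 321, 459), Well 101→Well 103 = (-577, 241, 0).
Normal n = (Well 101→Well 102) × (Well 101→Well 103) = (-110619, -264843, 242093).
So ∂z/∂E = −n_x/n_z = 0.45693 and ∂z/∂N = −n_y/n_z = 1.09397.
|∇z| = √(a²+b²) = 1.18556, so dip δ = arctan(1.18556) = 49.85°.
True thickness = vertical thickness × cos δ = 14.5 × cos 49.85° = 9.35 m.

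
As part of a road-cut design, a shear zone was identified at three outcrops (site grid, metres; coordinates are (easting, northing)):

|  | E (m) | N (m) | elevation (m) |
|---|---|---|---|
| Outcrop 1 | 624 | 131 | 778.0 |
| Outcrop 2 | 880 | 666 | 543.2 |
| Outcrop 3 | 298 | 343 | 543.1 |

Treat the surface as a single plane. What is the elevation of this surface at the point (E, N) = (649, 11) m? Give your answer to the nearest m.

Let the plane be z = a·E + b·N + c.
Outcrop 2−Outcrop 1: 256a + 535b = −234.8;  Outcrop 3−Outcrop 1: −326a + 212b = −234.9.
Solving gives a = 0.33188, b = −0.59768.
Then c = 778 − a·624 − b·131 = 649.21.
At (649, 11): z = 215.4 − 6.6 + 649.21 = 858.0 m.

858 m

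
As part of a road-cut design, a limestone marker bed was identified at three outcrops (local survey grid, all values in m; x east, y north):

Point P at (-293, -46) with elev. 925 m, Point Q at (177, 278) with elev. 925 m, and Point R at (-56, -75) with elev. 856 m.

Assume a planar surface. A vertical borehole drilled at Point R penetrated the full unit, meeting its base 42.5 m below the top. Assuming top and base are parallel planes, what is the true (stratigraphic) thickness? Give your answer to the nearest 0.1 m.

39.0 m

Let the plane be z = a·x + b·y + c.
Point Q−Point P: 470a + 324b = 0;  Point R−Point P: 237a − 29b = −69.
Solving gives a = −0.24725, b = 0.35867.
|∇z| = √(a²+b²) = 0.43563, so dip δ = arctan(0.43563) = 23.54°.
True thickness = vertical thickness × cos δ = 42.5 × cos 23.54° = 39.0 m.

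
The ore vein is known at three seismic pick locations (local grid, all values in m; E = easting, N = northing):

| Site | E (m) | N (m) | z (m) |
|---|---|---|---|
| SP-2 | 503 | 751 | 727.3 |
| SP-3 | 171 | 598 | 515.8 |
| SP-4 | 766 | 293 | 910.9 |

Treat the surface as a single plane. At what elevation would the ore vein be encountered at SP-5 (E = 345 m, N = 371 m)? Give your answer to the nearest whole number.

Two edge vectors: SP-2→SP-3 = (-332, -153, -211.5), SP-2→SP-4 = (263, -458, 183.6).
Normal n = (SP-2→SP-3) × (SP-2→SP-4) = (-124957.8, 5330.7, 192295).
So ∂z/∂E = −n_x/n_z = 0.64982 and ∂z/∂N = −n_y/n_z = −0.02772.
Intercept c from SP-2: 727.3 − 326.86 + 20.82 = 421.26.
At (345, 371): z = 224.2 − 10.3 + 421.26 = 635.2 m.

635 m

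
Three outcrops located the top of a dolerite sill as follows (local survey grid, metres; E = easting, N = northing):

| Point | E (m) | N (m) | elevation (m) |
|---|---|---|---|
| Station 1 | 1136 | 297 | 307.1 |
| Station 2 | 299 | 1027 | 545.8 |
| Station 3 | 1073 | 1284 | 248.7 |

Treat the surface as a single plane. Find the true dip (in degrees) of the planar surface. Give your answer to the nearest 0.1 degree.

Let the plane be z = a·E + b·N + c.
Station 2−Station 1: −837a + 730b = 238.7;  Station 3−Station 1: −63a + 987b = −58.4.
Solving gives a = −0.35664, b = −0.08193.
Gradient magnitude |∇z| = √(a² + b²) = √(0.12720 + 0.00671) = 0.36594.
True dip = arctan(0.36594) = 20.1°, dipping toward ENE (azimuth ≈ 077°).

20.1°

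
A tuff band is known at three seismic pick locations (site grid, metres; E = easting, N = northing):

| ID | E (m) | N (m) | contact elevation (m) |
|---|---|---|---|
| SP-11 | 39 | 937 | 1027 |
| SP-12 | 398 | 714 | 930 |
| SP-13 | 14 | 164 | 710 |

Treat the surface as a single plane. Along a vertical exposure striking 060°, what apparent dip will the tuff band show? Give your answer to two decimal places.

10.88°

Two edge vectors: SP-11→SP-12 = (359, -223, -97), SP-11→SP-13 = (-25, -773, -317).
Normal n = (SP-11→SP-12) × (SP-11→SP-13) = (-4290, 116228, -283082).
So ∂z/∂E = −n_x/n_z = −0.01515 and ∂z/∂N = −n_y/n_z = 0.41058.
Unit vector along 060° is (sin 60°, cos 60°) = (0.8660, 0.5000).
Slope in that direction = a·(0.8660) + b·(0.5000) = 0.19217.
Apparent dip = arctan|0.19217| = 10.88° (true dip is 22.3°, so apparent ≤ true as expected).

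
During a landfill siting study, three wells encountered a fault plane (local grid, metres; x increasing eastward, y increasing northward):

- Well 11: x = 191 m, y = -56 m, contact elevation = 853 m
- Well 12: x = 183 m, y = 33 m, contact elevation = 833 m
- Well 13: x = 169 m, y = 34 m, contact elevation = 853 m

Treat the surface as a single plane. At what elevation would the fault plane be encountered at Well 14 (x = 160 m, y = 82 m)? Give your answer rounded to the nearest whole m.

849 m

Two edge vectors: Well 11→Well 12 = (-8, 89, -20), Well 11→Well 13 = (-22, 90, 0).
Normal n = (Well 11→Well 12) × (Well 11→Well 13) = (1800, 440, 1238).
So ∂z/∂x = −n_x/n_z = −1.45396 and ∂z/∂y = −n_y/n_z = −0.35541.
Intercept c from Well 11: 853 + 277.71 − 19.90 = 1110.80.
At (160, 82): z = −232.6 − 29.1 + 1110.80 = 849.0 m.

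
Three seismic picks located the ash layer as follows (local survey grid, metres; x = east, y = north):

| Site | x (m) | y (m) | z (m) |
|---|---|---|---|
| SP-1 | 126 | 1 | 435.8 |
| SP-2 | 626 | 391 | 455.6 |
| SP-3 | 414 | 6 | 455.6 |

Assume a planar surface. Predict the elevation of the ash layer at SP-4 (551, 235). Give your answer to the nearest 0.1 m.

Let the plane be z = a·x + b·y + c.
SP-2−SP-1: 500a + 390b = 19.8;  SP-3−SP-1: 288a + 5b = 19.8.
Solving gives a = 0.06941, b = −0.03822.
Then c = 435.8 − a·126 − b·1 = 427.09.
At (551, 235): z = 38.2 − 9.0 + 427.09 = 456.4 m.

456.4 m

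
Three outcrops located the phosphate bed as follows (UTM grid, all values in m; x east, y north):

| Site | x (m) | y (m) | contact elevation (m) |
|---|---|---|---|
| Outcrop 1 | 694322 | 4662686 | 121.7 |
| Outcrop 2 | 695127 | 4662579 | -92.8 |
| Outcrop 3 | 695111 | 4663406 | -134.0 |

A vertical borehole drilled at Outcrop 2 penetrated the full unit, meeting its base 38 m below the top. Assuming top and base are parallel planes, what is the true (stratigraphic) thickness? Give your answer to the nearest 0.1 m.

Let the plane be z = a·x + b·y + c.
Outcrop 2−Outcrop 1: 805a − 107b = −214.5;  Outcrop 3−Outcrop 1: 789a + 720b = −255.7.
Solving gives a = −0.27379, b = −0.05512.
|∇z| = √(a²+b²) = 0.27928, so dip δ = arctan(0.27928) = 15.60°.
True thickness = vertical thickness × cos δ = 38 × cos 15.60° = 36.6 m.

36.6 m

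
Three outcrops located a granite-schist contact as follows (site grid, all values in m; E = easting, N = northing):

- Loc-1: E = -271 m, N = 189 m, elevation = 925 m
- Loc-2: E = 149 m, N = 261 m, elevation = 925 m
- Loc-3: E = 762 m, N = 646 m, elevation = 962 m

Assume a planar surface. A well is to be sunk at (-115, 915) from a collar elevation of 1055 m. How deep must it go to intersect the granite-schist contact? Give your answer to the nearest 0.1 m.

Two edge vectors: Loc-1→Loc-2 = (420, 72, 0), Loc-1→Loc-3 = (1033, 457, 37).
Normal n = (Loc-1→Loc-2) × (Loc-1→Loc-3) = (2664, -15540, 117564).
So ∂z/∂E = −n_x/n_z = −0.02266 and ∂z/∂N = −n_y/n_z = 0.13218.
Intercept c from Loc-1: 925 − 6.14 − 24.98 = 893.88.
At (-115, 915): z_contact = 2.61 + 120.95 + 893.88 = 1017.43 m.
Depth below ground = 1055 − 1017.43 = 37.6 m.

37.6 m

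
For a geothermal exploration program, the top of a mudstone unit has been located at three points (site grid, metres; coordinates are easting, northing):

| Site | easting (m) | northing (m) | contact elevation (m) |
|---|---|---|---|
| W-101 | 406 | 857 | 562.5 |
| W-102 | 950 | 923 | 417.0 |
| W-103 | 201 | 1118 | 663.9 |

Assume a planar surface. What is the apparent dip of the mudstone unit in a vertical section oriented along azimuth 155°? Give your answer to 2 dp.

Let the plane be z = a·easting + b·northing + c.
W-102−W-101: 544a + 66b = −145.5;  W-103−W-101: −205a + 261b = 101.4.
Solving gives a = −0.28723, b = 0.16291.
Unit vector along 155° is (sin 155°, cos 155°) = (0.4226, -0.9063).
Slope in that direction = a·(0.4226) + b·(-0.9063) = −0.26903.
Apparent dip = arctan|0.26903| = 15.06° (true dip is 18.3°, so apparent ≤ true as expected).

15.06°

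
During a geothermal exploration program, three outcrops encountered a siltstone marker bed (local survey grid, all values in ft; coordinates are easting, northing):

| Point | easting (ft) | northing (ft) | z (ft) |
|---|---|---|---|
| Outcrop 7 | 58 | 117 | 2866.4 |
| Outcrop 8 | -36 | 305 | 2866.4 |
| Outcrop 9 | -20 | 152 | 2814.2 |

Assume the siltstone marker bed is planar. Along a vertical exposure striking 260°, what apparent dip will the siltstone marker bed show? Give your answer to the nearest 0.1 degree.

42.8°

Two edge vectors: Outcrop 7→Outcrop 8 = (-94, 188, 0), Outcrop 7→Outcrop 9 = (-78, 35, -52.2).
Normal n = (Outcrop 7→Outcrop 8) × (Outcrop 7→Outcrop 9) = (-9813.6, -4906.8, 11374).
So ∂z/∂easting = −n_x/n_z = 0.86281 and ∂z/∂northing = −n_y/n_z = 0.43140.
Unit vector along 260° is (sin 260°, cos 260°) = (-0.9848, -0.1736).
Slope in that direction = a·(-0.9848) + b·(-0.1736) = −0.92461.
Apparent dip = arctan|0.92461| = 42.8° (true dip is 44.0°, so apparent ≤ true as expected).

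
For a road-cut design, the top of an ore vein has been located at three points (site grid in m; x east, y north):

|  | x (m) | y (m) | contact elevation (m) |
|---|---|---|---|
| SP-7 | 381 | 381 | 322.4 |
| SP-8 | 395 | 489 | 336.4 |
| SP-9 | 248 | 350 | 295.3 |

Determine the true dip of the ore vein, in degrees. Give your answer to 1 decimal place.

Let the plane be z = a·x + b·y + c.
SP-8−SP-7: 14a + 108b = 14;  SP-9−SP-7: −133a − 31b = −27.1.
Solving gives a = 0.17895, b = 0.10643.
Gradient magnitude |∇z| = √(a² + b²) = √(0.03202 + 0.01133) = 0.20821.
True dip = arctan(0.20821) = 11.8°, dipping toward WSW (azimuth ≈ 239°).

11.8°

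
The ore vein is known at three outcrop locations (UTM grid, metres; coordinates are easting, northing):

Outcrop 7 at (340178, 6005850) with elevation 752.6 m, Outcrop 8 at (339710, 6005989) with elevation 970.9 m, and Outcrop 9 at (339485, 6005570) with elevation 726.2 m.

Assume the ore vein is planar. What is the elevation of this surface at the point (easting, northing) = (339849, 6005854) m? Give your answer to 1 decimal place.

838.6 m

Two edge vectors: Outcrop 7→Outcrop 8 = (-468, 139, 218.3), Outcrop 7→Outcrop 9 = (-693, -280, -26.4).
Normal n = (Outcrop 7→Outcrop 8) × (Outcrop 7→Outcrop 9) = (57454.4, -163637.1, 227367).
So ∂z/∂easting = −n_x/n_z = −0.252694542 and ∂z/∂northing = −n_y/n_z = 0.719704706.
Intercept c from Outcrop 7: 752.6 + 85961.12 − 4322438.51 = −4235724.79.
At (339849, 6005854): z = −85878.0 + 4322441.4 − 4235724.79 = 838.6 m.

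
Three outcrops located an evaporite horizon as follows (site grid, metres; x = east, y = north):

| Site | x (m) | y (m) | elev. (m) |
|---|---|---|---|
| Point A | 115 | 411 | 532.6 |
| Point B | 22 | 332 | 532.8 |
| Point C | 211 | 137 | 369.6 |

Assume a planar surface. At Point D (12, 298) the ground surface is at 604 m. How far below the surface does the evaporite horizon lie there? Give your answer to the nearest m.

Let the plane be z = a·x + b·y + c.
Point B−Point A: −93a − 79b = 0.2;  Point C−Point A: 96a − 274b = −163.
Solving gives a = −0.39109, b = 0.45787.
Then c = 532.6 − a·115 − b·411 = 389.39.
At (12, 298): z_contact = −4.7 + 136.4 + 389.39 = 521.1 m.
Depth below ground = 604 − 521.1 = 83 m.

83 m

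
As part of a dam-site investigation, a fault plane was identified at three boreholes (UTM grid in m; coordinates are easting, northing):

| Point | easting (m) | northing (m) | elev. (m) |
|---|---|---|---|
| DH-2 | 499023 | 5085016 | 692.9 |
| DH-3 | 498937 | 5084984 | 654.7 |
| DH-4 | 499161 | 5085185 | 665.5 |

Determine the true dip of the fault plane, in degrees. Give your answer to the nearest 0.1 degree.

Two edge vectors: DH-2→DH-3 = (-86, -32, -38.2), DH-2→DH-4 = (138, 169, -27.4).
Normal n = (DH-2→DH-3) × (DH-2→DH-4) = (7332.6, -7628, -10118).
So ∂z/∂easting = −n_x/n_z = 0.72471 and ∂z/∂northing = −n_y/n_z = −0.75390.
Gradient magnitude |∇z| = √(a² + b²) = √(0.52520 + 0.56837) = 1.04574.
True dip = arctan(1.04574) = 46.3°, dipping toward NW (azimuth ≈ 316°).

46.3°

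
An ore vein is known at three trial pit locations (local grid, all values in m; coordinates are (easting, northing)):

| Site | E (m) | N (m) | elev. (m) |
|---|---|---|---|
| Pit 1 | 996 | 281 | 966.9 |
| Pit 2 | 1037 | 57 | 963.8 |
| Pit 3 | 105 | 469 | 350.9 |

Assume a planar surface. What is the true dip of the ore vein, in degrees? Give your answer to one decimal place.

Two edge vectors: Pit 1→Pit 2 = (41, -224, -3.1), Pit 1→Pit 3 = (-891, 188, -616).
Normal n = (Pit 1→Pit 2) × (Pit 1→Pit 3) = (138566.8, 28018.1, -191876).
So ∂z/∂E = −n_x/n_z = 0.72217 and ∂z/∂N = −n_y/n_z = 0.14602.
Gradient magnitude |∇z| = √(a² + b²) = √(0.52153 + 0.02132) = 0.73678.
True dip = arctan(0.73678) = 36.4°, dipping toward WSW (azimuth ≈ 259°).

36.4°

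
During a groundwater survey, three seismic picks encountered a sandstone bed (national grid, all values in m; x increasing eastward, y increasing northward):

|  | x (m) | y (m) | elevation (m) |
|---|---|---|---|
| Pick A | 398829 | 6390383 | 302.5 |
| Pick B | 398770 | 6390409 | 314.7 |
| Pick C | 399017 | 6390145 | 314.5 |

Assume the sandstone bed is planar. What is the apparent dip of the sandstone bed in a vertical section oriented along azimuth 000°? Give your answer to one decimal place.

Two edge vectors: Pick A→Pick B = (-59, 26, 12.2), Pick A→Pick C = (188, -238, 12).
Normal n = (Pick A→Pick B) × (Pick A→Pick C) = (3215.6, 3001.6, 9154).
So ∂z/∂x = −n_x/n_z = −0.35128 and ∂z/∂y = −n_y/n_z = −0.32790.
Unit vector along 000° is (sin 0°, cos 0°) = (0.0000, 1.0000).
Slope in that direction = a·(0.0000) + b·(1.0000) = −0.32790.
Apparent dip = arctan|0.32790| = 18.2° (true dip is 25.7°, so apparent ≤ true as expected).

18.2°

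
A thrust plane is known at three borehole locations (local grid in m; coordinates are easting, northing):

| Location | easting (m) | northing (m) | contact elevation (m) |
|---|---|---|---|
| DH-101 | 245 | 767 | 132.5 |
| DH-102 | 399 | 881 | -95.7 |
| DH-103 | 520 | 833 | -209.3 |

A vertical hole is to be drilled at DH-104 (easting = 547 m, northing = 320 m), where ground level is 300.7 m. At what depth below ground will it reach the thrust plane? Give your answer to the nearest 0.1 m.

Two edge vectors: DH-101→DH-102 = (154, 114, -228.2), DH-101→DH-103 = (275, 66, -341.8).
Normal n = (DH-101→DH-102) × (DH-101→DH-103) = (-23904, -10117.8, -21186).
So ∂z/∂easting = −n_x/n_z = −1.12829 and ∂z/∂northing = −n_y/n_z = −0.47757.
Intercept c from DH-101: 132.5 + 276.43 + 366.30 = 775.23.
At (547, 320): z_contact = −617.18 − 152.82 + 775.23 = 5.23 m.
Depth below ground = 300.7 − 5.23 = 295.5 m.

295.5 m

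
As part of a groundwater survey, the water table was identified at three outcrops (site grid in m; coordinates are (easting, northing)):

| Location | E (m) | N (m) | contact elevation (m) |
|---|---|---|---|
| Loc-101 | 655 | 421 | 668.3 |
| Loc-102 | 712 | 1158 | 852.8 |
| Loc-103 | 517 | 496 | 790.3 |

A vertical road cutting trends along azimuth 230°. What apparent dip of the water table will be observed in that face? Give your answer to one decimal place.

19.5°

Let the plane be z = a·E + b·N + c.
Loc-102−Loc-101: 57a + 737b = 184.5;  Loc-103−Loc-101: −138a + 75b = 122.
Solving gives a = −0.71783, b = 0.30586.
Unit vector along 230° is (sin 230°, cos 230°) = (-0.7660, -0.6428).
Slope in that direction = a·(-0.7660) + b·(-0.6428) = 0.35329.
Apparent dip = arctan|0.35329| = 19.5° (true dip is 38.0°, so apparent ≤ true as expected).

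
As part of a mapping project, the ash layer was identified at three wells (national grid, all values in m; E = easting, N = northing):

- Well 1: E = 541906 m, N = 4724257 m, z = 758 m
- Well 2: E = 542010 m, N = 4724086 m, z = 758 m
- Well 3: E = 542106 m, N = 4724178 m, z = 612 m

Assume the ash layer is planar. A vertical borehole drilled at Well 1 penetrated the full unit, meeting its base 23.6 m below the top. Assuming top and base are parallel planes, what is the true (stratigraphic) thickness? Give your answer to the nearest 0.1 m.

Let the plane be z = a·E + b·N + c.
Well 2−Well 1: 104a − 171b = 0;  Well 3−Well 1: 200a − 79b = −146.
Solving gives a = −0.96082, b = −0.58436.
|∇z| = √(a²+b²) = 1.12457, so dip δ = arctan(1.12457) = 48.36°.
True thickness = vertical thickness × cos δ = 23.6 × cos 48.36° = 15.7 m.

15.7 m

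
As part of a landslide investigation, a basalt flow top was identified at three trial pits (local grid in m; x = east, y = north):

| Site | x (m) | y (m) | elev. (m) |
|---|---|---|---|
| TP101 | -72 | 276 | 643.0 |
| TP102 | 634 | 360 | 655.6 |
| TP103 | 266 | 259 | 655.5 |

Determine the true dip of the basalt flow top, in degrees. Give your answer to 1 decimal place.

Let the plane be z = a·x + b·y + c.
TP102−TP101: 706a + 84b = 12.6;  TP103−TP101: 338a − 17b = 12.5.
Solving gives a = 0.03130, b = −0.11304.
Gradient magnitude |∇z| = √(a² + b²) = √(0.00098 + 0.01278) = 0.11729.
True dip = arctan(0.11729) = 6.7°, dipping toward NNW (azimuth ≈ 345°).

6.7°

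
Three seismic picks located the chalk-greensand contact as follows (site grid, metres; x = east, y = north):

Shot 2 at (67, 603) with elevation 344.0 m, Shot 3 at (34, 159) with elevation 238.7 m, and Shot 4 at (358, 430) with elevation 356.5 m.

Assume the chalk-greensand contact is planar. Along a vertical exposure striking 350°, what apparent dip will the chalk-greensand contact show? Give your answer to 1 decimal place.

10.8°

Two edge vectors: Shot 2→Shot 3 = (-33, -444, -105.3), Shot 2→Shot 4 = (291, -173, 12.5).
Normal n = (Shot 2→Shot 3) × (Shot 2→Shot 4) = (-23766.9, -30229.8, 134913).
So ∂z/∂x = −n_x/n_z = 0.17616 and ∂z/∂y = −n_y/n_z = 0.22407.
Unit vector along 350° is (sin 350°, cos 350°) = (-0.1736, 0.9848).
Slope in that direction = a·(-0.1736) + b·(0.9848) = 0.19007.
Apparent dip = arctan|0.19007| = 10.8° (true dip is 15.9°, so apparent ≤ true as expected).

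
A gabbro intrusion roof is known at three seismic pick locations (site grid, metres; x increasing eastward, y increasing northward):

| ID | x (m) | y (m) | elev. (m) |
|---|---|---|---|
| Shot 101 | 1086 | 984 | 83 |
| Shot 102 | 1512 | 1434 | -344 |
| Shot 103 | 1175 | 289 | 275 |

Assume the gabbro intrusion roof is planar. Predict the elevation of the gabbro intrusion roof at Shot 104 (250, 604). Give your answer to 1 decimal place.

Two edge vectors: Shot 101→Shot 102 = (426, 450, -427), Shot 101→Shot 103 = (89, -695, 192).
Normal n = (Shot 101→Shot 102) × (Shot 101→Shot 103) = (-210365, -119795, -336120).
So ∂z/∂x = −n_x/n_z = −0.625863 and ∂z/∂y = −n_y/n_z = −0.356405.
Intercept c from Shot 101: 83 + 679.69 + 350.70 = 1113.39.
At (250, 604): z = −156.5 − 215.3 + 1113.39 = 741.7 m.

741.7 m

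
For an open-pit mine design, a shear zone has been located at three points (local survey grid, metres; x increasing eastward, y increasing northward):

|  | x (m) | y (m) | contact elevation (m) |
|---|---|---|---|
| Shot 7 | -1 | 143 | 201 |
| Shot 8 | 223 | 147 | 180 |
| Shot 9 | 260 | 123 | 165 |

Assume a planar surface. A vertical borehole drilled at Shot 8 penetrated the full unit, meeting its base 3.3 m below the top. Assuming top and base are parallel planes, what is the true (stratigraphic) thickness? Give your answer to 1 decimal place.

Let the plane be z = a·x + b·y + c.
Shot 8−Shot 7: 224a + 4b = −21;  Shot 9−Shot 7: 261a − 20b = −36.
Solving gives a = −0.10210, b = 0.46760.
|∇z| = √(a²+b²) = 0.47861, so dip δ = arctan(0.47861) = 25.58°.
True thickness = vertical thickness × cos δ = 3.3 × cos 25.58° = 3.0 m.

3.0 m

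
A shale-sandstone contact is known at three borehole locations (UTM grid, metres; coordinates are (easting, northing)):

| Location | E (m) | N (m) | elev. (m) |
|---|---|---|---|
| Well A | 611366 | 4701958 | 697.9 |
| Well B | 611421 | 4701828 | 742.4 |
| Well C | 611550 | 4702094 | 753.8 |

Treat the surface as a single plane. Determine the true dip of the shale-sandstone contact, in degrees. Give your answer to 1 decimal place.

24.4°

Two edge vectors: Well A→Well B = (55, -130, 44.5), Well A→Well C = (184, 136, 55.9).
Normal n = (Well A→Well B) × (Well A→Well C) = (-13319, 5113.5, 31400).
So ∂z/∂E = −n_x/n_z = 0.42417 and ∂z/∂N = −n_y/n_z = −0.16285.
Gradient magnitude |∇z| = √(a² + b²) = √(0.17992 + 0.02652) = 0.45436.
True dip = arctan(0.45436) = 24.4°, dipping toward WNW (azimuth ≈ 291°).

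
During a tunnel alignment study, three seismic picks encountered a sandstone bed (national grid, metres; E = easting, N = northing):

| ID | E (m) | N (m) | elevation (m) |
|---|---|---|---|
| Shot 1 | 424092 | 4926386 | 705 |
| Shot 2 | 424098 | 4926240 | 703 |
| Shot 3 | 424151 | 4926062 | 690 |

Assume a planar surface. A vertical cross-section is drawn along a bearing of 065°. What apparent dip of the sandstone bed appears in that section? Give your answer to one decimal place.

Two edge vectors: Shot 1→Shot 2 = (6, -146, -2), Shot 1→Shot 3 = (59, -324, -15).
Normal n = (Shot 1→Shot 2) × (Shot 1→Shot 3) = (1542, -28, 6670).
So ∂z/∂E = −n_x/n_z = −0.23118 and ∂z/∂N = −n_y/n_z = 0.00420.
Unit vector along 065° is (sin 65°, cos 65°) = (0.9063, 0.4226).
Slope in that direction = a·(0.9063) + b·(0.4226) = −0.20775.
Apparent dip = arctan|0.20775| = 11.7° (true dip is 13.0°, so apparent ≤ true as expected).

11.7°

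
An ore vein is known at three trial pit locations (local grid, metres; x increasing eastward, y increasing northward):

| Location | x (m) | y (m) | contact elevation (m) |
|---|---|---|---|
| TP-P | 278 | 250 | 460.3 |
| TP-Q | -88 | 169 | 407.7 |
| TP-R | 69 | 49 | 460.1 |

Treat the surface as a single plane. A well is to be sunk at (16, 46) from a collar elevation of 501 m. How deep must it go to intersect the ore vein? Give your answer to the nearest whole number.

50 m

Let the plane be z = a·x + b·y + c.
TP-Q−TP-P: −366a − 81b = −52.6;  TP-R−TP-P: −209a − 201b = −0.2.
Solving gives a = 0.18639, b = −0.19281.
Then c = 460.3 − a·278 − b·250 = 456.69.
At (16, 46): z_contact = 3.0 − 8.9 + 456.69 = 450.8 m.
Depth below ground = 501 − 450.8 = 50 m.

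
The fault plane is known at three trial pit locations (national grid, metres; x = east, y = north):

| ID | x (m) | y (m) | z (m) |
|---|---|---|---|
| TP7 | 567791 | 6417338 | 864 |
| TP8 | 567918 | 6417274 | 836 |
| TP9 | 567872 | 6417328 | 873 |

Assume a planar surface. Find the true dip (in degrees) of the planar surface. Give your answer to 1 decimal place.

41.9°

Two edge vectors: TP7→TP8 = (127, -64, -28), TP7→TP9 = (81, -10, 9).
Normal n = (TP7→TP8) × (TP7→TP9) = (-856, -3411, 3914).
So ∂z/∂x = −n_x/n_z = 0.21870 and ∂z/∂y = −n_y/n_z = 0.87149.
Gradient magnitude |∇z| = √(a² + b²) = √(0.04783 + 0.75949) = 0.89851.
True dip = arctan(0.89851) = 41.9°, dipping toward SSW (azimuth ≈ 194°).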